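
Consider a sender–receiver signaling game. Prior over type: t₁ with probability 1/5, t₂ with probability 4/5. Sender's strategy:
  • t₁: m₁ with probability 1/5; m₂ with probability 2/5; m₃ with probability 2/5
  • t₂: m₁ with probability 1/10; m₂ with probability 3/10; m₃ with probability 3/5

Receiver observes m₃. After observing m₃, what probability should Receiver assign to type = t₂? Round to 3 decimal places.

0.857

P(m₃) = (1/5)·(2/5) + (4/5)·(3/5) = 14/25
P(t₂ | m₃) = ((4/5)·(3/5)) / (14/25) = (12/25) / (14/25) = 6/7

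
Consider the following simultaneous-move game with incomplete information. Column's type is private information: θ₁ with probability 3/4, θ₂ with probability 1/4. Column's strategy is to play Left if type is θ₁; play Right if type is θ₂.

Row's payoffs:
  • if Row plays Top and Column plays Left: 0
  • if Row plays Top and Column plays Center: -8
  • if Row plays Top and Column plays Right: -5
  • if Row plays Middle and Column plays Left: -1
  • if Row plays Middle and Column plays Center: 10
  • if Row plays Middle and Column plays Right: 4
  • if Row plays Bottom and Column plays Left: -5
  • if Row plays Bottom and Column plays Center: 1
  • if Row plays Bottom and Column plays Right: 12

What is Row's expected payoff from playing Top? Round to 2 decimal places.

Take the expectation over Column's type, weighting each type's action by its prior probability.
E[Top] = 3/4·0 + 1/4·(-5) = 0 + (-5/4) = -5/4

-1.25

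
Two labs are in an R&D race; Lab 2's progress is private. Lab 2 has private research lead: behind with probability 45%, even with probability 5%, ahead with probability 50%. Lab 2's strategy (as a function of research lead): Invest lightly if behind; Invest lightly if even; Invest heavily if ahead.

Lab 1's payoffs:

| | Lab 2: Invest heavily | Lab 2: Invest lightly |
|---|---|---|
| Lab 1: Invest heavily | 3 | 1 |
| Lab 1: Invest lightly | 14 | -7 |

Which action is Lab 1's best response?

E[Invest heavily] = 0.45·(1) + 0.05·(1) + 0.5·(3) = 2
E[Invest lightly] = 0.45·(-7) + 0.05·(-7) + 0.5·(14) = 3.5
Best response: Invest lightly (3.5 is the largest).

Invest lightly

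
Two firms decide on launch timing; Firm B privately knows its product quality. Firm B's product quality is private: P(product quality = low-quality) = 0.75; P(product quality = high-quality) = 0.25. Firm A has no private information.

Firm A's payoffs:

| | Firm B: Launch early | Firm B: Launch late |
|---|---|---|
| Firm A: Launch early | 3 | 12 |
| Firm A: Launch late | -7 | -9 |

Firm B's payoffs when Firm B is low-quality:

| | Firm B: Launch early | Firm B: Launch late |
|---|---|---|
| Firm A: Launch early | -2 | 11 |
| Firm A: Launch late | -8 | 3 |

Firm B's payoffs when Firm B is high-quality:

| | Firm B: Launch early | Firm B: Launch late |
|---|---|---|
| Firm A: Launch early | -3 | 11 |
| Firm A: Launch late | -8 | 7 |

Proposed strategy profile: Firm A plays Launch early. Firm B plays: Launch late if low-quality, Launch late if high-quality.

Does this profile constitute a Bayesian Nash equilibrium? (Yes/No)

A profile is a BNE iff every type of every player is best-responding given beliefs about the other side.
Firm A plays Launch early: E[Launch early] = 0.75·(12) + 0.25·(12) = 12; E[Launch late] = -9. Best-responding. ✓
Firm B (product quality low-quality), facing Launch early: Launch early gives -2, Launch late gives 11. Proposed Launch late is best. ✓
Firm B (product quality high-quality), facing Launch early: Launch early gives -3, Launch late gives 11. Proposed Launch late is best. ✓

Yes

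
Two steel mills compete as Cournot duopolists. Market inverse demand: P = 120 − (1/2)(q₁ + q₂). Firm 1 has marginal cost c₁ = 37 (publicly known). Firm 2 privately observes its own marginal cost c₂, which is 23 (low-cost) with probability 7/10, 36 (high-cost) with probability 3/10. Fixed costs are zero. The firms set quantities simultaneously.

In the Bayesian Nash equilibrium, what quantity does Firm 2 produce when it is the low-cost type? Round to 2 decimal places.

Each type of Firm 2 best-responds to q₁; Firm 1 best-responds to the expected q₂ over Firm 2's types.
Firm 2 with cost c maximizes (120 − (1/2)(q₁+q₂) − c)·q₂, giving q₂(c) = (120 − c − (1/2)q₁).
E[c₂] = 7/10·23 + 3/10·36 = 26.9
Firm 1's FOC against E[q₂] yields q₁ = (120 − 2·37 + E[c₂])/(3/2) = (120 − 74 + 26.9)/(3/2) = 48.6.
q₂(low-cost) = (120 − 23 − (1/2)·48.6) = 72.7.

72.70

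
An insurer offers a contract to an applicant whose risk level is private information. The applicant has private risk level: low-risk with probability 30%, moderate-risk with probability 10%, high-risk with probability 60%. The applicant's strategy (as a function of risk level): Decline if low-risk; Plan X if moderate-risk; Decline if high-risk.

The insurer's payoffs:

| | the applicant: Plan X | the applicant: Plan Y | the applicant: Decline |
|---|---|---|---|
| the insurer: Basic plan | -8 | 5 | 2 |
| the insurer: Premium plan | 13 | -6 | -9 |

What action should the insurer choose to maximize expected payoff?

E[Basic plan] = 0.3·(2) + 0.1·(-8) + 0.6·(2) = 1
E[Premium plan] = 0.3·(-9) + 0.1·(13) + 0.6·(-9) = -6.8
Best response: Basic plan (1 is the largest).

Basic plan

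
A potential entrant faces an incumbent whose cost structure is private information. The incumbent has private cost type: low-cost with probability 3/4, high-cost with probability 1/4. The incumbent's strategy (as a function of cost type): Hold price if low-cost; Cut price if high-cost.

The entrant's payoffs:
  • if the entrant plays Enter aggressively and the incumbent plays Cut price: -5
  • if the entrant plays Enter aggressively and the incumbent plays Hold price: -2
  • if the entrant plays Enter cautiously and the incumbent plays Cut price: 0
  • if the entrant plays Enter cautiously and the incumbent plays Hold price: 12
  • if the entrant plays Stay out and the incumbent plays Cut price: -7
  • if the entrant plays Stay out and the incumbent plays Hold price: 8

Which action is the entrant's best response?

E[Enter aggressively] = 3/4·(-2) + 1/4·(-5) = -11/4
E[Enter cautiously] = 3/4·(12) + 1/4·(0) = 9
E[Stay out] = 3/4·(8) + 1/4·(-7) = 17/4
Best response: Enter cautiously (9 is the largest).

Enter cautiously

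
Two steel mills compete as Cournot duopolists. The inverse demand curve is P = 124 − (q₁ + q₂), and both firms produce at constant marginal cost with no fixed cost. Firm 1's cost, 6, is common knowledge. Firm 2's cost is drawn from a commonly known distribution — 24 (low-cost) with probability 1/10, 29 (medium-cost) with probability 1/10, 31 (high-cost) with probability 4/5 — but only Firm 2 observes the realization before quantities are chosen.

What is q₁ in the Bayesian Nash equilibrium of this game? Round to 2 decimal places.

Each type of Firm 2 best-responds to q₁; Firm 1 best-responds to the expected q₂ over Firm 2's types.
Firm 2 with cost c maximizes (124 − (q₁+q₂) − c)·q₂, giving q₂(c) = (124 − c − q₁)/2.
E[c₂] = 1/10·24 + 1/10·29 + 4/5·31 = 30.1
Firm 1's FOC against E[q₂] yields q₁ = (124 − 2·6 + E[c₂])/3 = (124 − 12 + 30.1)/3 = 47.3667.

47.37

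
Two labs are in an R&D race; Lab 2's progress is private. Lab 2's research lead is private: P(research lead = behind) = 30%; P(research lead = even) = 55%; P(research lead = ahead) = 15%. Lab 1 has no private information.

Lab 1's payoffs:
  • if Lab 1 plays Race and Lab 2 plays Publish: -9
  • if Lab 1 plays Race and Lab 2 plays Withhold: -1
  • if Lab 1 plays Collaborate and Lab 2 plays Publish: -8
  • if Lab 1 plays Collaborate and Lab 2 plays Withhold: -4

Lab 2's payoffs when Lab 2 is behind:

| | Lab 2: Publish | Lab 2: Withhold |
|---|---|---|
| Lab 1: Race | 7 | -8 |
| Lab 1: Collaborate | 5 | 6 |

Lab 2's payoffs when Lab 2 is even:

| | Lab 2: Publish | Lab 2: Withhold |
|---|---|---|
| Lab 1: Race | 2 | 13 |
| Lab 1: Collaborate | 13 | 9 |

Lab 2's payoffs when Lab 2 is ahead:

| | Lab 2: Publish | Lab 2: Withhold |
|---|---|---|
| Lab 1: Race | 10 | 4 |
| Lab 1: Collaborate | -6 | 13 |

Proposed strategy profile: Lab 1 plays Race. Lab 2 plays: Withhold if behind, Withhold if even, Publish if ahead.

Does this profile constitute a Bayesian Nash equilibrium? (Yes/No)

Lab 1 plays Race: E[Race] = 0.3·(-1) + 0.55·(-1) + 0.15·(-9) = -2.2; E[Collaborate] = -4.6. Best-responding. ✓
Lab 2 (research lead behind), facing Race: Publish gives 7, Withhold gives -8. Proposed Withhold is not best — profitable deviation exists. ✗
Lab 2 (research lead even), facing Race: Publish gives 2, Withhold gives 13. Proposed Withhold is best. ✓
Lab 2 (research lead ahead), facing Race: Publish gives 10, Withhold gives 4. Proposed Publish is best. ✓

No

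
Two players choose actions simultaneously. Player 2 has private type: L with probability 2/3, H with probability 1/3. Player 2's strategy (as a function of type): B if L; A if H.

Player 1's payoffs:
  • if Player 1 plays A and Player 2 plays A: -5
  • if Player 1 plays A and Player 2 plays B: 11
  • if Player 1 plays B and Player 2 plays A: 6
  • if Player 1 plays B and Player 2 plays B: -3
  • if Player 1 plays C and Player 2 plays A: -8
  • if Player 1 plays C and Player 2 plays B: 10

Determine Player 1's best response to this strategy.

A

E[A] = 2/3·(11) + 1/3·(-5) = 17/3
E[B] = 2/3·(-3) + 1/3·(6) = 0
E[C] = 2/3·(10) + 1/3·(-8) = 4
Best response: A (17/3 is the largest).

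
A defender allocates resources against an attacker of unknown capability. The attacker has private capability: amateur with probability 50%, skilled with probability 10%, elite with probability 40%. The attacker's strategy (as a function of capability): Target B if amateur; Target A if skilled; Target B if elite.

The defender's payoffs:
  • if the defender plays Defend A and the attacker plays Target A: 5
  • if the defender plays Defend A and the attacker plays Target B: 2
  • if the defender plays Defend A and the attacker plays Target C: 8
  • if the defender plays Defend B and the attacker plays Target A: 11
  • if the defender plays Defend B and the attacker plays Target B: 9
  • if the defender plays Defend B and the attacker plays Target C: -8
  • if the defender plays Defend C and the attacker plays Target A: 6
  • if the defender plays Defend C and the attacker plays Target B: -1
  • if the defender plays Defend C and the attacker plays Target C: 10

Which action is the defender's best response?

E[Defend A] = 0.5·(2) + 0.1·(5) + 0.4·(2) = 2.3
E[Defend B] = 0.5·(9) + 0.1·(11) + 0.4·(9) = 9.2
E[Defend C] = 0.5·(-1) + 0.1·(6) + 0.4·(-1) = -0.3
Best response: Defend B (9.2 is the largest).

Defend B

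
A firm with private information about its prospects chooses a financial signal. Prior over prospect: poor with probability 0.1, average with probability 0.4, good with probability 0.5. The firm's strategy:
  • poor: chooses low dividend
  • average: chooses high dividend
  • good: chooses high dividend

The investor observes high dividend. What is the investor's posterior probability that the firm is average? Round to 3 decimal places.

P(high dividend) = 0.1·0 + 0.4·1 + 0.5·1 = 0.9
P(average | high dividend) = (0.4·1) / 0.9 = 0.4 / 0.9 = 0.444444

0.444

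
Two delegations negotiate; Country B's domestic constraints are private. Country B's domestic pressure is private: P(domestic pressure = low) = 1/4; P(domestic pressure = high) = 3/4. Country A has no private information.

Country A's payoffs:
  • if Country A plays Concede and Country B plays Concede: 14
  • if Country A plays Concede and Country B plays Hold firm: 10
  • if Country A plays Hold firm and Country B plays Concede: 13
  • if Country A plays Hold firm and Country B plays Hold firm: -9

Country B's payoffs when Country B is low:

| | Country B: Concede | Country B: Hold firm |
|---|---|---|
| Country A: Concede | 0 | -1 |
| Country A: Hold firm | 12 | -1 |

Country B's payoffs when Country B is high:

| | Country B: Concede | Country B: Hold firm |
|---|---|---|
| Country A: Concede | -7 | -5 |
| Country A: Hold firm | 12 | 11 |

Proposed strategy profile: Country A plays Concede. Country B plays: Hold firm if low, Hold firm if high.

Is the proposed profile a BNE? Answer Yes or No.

Country A plays Concede: E[Concede] = 1/4·(10) + 3/4·(10) = 10; E[Hold firm] = -9. Best-responding. ✓
Country B (domestic pressure low), facing Concede: Concede gives 0, Hold firm gives -1. Proposed Hold firm is not best — profitable deviation exists. ✗
Country B (domestic pressure high), facing Concede: Concede gives -7, Hold firm gives -5. Proposed Hold firm is best. ✓

No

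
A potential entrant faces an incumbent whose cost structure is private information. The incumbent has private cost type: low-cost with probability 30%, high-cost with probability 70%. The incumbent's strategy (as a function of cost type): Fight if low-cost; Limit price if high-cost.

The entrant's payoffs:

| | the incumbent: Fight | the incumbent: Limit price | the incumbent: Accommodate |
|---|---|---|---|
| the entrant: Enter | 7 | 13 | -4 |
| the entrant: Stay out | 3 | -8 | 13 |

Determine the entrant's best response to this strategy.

E[Enter] = 0.3·(7) + 0.7·(13) = 11.2
E[Stay out] = 0.3·(3) + 0.7·(-8) = -4.7
Best response: Enter (11.2 is the largest).

Enter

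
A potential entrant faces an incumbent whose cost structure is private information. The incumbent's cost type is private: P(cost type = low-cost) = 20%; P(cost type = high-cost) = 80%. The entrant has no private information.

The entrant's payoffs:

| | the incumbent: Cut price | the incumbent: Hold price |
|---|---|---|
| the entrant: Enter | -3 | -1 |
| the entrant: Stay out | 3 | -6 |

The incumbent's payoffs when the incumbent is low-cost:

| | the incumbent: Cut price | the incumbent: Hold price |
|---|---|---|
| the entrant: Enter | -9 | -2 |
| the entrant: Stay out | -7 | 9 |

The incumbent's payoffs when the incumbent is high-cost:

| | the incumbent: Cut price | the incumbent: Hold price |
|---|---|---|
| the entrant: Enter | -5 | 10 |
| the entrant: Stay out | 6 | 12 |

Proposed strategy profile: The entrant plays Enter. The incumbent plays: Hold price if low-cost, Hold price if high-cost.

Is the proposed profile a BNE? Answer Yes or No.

Yes

The entrant plays Enter: E[Enter] = 0.2·(-1) + 0.8·(-1) = -1; E[Stay out] = -6. Best-responding. ✓
The incumbent (cost type low-cost), facing Enter: Cut price gives -9, Hold price gives -2. Proposed Hold price is best. ✓
The incumbent (cost type high-cost), facing Enter: Cut price gives -5, Hold price gives 10. Proposed Hold price is best. ✓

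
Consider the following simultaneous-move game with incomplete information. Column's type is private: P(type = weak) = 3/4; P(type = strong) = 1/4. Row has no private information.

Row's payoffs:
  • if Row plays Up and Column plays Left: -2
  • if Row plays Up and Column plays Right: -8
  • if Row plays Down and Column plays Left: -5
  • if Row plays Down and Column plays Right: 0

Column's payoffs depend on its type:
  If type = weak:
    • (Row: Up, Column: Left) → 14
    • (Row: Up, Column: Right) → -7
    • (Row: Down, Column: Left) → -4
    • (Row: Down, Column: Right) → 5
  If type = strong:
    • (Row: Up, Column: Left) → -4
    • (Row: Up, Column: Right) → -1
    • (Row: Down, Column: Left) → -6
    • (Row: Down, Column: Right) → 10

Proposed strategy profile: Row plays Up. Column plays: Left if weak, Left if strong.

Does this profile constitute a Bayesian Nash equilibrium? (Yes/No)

A profile is a BNE iff every type of every player is best-responding given beliefs about the other side.
Row plays Up: E[Up] = 3/4·(-2) + 1/4·(-2) = -2; E[Down] = -5. Best-responding. ✓
Column (type weak), facing Up: Left gives 14, Right gives -7. Proposed Left is best. ✓
Column (type strong), facing Up: Left gives -4, Right gives -1. Proposed Left is not best — profitable deviation exists. ✗

No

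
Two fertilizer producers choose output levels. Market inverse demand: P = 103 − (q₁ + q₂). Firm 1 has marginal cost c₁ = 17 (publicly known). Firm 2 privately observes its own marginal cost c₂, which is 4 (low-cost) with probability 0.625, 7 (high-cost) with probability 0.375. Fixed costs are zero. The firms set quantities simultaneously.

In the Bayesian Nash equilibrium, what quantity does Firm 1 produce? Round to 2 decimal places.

Firm 2 with cost c maximizes (103 − (q₁+q₂) − c)·q₂, giving q₂(c) = (103 − c − q₁)/2.
E[c₂] = 0.625·4 + 0.375·7 = 5.125
Firm 1's FOC against E[q₂] yields q₁ = (103 − 2·17 + E[c₂])/3 = (103 − 34 + 5.125)/3 = 24.7083.

24.71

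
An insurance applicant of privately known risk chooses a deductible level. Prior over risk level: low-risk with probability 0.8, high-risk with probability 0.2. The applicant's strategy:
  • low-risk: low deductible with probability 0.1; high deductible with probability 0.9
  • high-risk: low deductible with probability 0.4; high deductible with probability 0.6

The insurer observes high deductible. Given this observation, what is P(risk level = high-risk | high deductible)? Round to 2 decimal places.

0.14

Apply Bayes' rule using the sender's strategy as the likelihood.
P(high deductible) = 0.8·0.9 + 0.2·0.6 = 0.84
P(high-risk | high deductible) = (0.2·0.6) / 0.84 = 0.12 / 0.84 = 0.142857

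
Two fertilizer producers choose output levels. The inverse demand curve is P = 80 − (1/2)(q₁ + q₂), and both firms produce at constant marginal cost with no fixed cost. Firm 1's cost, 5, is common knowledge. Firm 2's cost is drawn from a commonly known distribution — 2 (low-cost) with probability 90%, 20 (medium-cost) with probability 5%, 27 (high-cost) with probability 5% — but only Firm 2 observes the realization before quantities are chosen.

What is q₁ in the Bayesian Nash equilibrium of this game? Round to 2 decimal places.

Type-c best response for Firm 2: q₂(c) = (80 − c) − q₁/2.
Firm 1 maximizes expected profit; its first-order condition is 80 − q₁ − (1/2)E[q₂] − 5 = 0.
Substituting E[q₂] and solving: E[c₂] = 4.15, so q₁ = (80 − 2·5 + 4.15)/(3/2) = 49.4333.

49.43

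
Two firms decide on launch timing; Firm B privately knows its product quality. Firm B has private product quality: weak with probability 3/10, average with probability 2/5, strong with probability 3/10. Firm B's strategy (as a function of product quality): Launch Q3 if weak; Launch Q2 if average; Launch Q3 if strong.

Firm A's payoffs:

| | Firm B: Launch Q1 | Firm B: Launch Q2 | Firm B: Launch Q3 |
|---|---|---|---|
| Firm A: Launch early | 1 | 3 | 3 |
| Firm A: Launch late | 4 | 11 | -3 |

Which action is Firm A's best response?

E[Launch early] = 3/10·(3) + 2/5·(3) + 3/10·(3) = 3
E[Launch late] = 3/10·(-3) + 2/5·(11) + 3/10·(-3) = 13/5
Best response: Launch early (3 is the largest).

Launch early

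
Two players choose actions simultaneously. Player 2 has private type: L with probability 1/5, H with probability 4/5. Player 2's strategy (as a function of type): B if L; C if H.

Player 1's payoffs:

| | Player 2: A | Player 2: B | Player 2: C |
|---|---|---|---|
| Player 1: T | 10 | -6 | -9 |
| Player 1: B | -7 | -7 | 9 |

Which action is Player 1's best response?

E[T] = 1/5·(-6) + 4/5·(-9) = -42/5
E[B] = 1/5·(-7) + 4/5·(9) = 29/5
Best response: B (29/5 is the largest).

B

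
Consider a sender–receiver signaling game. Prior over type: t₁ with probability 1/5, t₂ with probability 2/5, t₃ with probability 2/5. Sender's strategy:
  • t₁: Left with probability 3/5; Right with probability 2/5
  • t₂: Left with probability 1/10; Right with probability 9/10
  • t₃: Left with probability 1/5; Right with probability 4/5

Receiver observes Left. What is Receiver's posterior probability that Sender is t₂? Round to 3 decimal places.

Apply Bayes' rule using the sender's strategy as the likelihood.
P(Left) = (1/5)·(3/5) + (2/5)·(1/10) + (2/5)·(1/5) = 6/25
P(t₂ | Left) = ((2/5)·(1/10)) / (6/25) = (1/25) / (6/25) = 1/6

0.167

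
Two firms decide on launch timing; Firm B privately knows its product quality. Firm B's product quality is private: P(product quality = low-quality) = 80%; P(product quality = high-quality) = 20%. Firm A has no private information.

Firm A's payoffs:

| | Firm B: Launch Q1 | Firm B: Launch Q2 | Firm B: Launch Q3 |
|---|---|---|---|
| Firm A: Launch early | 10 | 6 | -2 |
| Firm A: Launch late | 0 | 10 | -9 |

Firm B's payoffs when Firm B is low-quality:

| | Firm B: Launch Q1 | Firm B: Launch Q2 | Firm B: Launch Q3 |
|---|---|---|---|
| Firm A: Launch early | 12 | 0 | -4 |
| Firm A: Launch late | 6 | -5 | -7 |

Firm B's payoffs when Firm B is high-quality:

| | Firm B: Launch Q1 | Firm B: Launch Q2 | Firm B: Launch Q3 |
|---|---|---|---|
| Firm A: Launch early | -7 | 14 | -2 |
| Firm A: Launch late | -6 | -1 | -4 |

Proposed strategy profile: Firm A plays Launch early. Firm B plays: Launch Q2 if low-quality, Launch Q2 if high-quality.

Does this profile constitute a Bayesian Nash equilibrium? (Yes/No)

No

A profile is a BNE iff every type of every player is best-responding given beliefs about the other side.
Firm A plays Launch early: E[Launch early] = 0.8·(6) + 0.2·(6) = 6; E[Launch late] = 10. Not best-responding. ✗
Firm B (product quality low-quality), facing Launch early: Launch Q1 gives 12, Launch Q2 gives 0, Launch Q3 gives -4. Proposed Launch Q2 is not best — profitable deviation exists. ✗
Firm B (product quality high-quality), facing Launch early: Launch Q1 gives -7, Launch Q2 gives 14, Launch Q3 gives -2. Proposed Launch Q2 is best. ✓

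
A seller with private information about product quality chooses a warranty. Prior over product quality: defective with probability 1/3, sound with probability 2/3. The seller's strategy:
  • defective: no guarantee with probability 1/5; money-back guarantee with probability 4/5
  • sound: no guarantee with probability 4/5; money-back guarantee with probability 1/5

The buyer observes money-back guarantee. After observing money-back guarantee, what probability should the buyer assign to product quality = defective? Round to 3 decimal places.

Apply Bayes' rule using the sender's strategy as the likelihood.
P(money-back guarantee) = (1/3)·(4/5) + (2/3)·(1/5) = 2/5
P(defective | money-back guarantee) = ((1/3)·(4/5)) / (2/5) = (4/15) / (2/5) = 2/3

0.667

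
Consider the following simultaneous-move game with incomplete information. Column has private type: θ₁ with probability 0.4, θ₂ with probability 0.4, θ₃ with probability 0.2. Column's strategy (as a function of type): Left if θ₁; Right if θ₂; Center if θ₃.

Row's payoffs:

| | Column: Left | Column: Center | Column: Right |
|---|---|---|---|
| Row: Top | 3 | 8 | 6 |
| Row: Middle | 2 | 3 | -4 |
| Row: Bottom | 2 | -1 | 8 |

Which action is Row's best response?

Top

E[Top] = 0.4·(3) + 0.4·(6) + 0.2·(8) = 5.2
E[Middle] = 0.4·(2) + 0.4·(-4) + 0.2·(3) = -0.2
E[Bottom] = 0.4·(2) + 0.4·(8) + 0.2·(-1) = 3.8
Best response: Top (5.2 is the largest).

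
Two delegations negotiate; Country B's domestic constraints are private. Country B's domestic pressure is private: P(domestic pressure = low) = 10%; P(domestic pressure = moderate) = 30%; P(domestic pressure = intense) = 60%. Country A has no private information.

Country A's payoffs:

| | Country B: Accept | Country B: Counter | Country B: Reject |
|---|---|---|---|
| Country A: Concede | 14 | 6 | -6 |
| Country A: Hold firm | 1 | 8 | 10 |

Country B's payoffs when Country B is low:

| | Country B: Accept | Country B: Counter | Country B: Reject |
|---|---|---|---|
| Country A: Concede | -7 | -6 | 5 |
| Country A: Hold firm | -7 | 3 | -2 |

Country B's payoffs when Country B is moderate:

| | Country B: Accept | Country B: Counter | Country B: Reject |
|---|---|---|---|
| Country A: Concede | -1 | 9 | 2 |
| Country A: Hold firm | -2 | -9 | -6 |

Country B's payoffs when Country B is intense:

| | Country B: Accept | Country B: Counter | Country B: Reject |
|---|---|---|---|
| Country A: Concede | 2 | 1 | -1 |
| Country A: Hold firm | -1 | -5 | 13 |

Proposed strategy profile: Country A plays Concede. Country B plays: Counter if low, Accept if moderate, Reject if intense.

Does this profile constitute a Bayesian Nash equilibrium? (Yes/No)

No

Country A plays Concede: E[Concede] = 0.1·(6) + 0.3·(14) + 0.6·(-6) = 1.2; E[Hold firm] = 7.1. Not best-responding. ✗
Country B (domestic pressure low), facing Concede: Accept gives -7, Counter gives -6, Reject gives 5. Proposed Counter is not best — profitable deviation exists. ✗
Country B (domestic pressure moderate), facing Concede: Accept gives -1, Counter gives 9, Reject gives 2. Proposed Accept is not best — profitable deviation exists. ✗
Country B (domestic pressure intense), facing Concede: Accept gives 2, Counter gives 1, Reject gives -1. Proposed Reject is not best — profitable deviation exists. ✗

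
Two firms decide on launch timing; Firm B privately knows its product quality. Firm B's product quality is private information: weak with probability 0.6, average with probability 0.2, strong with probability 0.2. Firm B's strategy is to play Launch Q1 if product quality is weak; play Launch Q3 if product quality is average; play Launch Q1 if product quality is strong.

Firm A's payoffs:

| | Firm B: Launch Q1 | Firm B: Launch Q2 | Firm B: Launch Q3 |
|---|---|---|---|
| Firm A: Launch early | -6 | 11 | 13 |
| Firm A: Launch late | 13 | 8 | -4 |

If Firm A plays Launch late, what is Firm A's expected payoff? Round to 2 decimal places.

9.60

Take the expectation over Firm B's product quality, weighting each type's action by its prior probability.
E[Launch late] = 0.6·13 + 0.2·(-4) + 0.2·13 = 7.8 + (-0.8) + 2.6 = 9.6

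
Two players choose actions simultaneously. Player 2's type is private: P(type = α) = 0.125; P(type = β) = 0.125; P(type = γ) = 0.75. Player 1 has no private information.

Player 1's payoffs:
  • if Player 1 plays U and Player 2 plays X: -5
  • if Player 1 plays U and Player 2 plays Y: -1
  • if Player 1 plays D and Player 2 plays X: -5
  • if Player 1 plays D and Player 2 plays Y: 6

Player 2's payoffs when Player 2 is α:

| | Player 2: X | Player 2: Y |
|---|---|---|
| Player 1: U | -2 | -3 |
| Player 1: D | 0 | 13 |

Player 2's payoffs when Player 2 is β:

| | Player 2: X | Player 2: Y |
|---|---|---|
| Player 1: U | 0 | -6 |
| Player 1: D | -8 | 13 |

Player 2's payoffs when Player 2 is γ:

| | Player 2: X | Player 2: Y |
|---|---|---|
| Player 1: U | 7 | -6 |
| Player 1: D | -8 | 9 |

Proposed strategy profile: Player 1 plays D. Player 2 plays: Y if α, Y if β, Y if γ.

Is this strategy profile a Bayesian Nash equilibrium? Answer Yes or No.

Player 1 plays D: E[D] = 0.125·(6) + 0.125·(6) + 0.75·(6) = 6; E[U] = -1. Best-responding. ✓
Player 2 (type α), facing D: X gives 0, Y gives 13. Proposed Y is best. ✓
Player 2 (type β), facing D: X gives -8, Y gives 13. Proposed Y is best. ✓
Player 2 (type γ), facing D: X gives -8, Y gives 9. Proposed Y is best. ✓

Yes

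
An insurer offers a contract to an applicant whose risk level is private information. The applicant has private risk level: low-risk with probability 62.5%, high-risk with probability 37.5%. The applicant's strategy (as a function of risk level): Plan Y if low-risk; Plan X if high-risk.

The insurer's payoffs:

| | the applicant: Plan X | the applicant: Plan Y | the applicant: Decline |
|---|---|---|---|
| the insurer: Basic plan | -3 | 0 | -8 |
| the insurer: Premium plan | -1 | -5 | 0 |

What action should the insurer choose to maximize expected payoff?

Compute the insurer's expected payoff for each action, taking the expectation over the applicant's type.
E[Basic plan] = 0.625·(0) + 0.375·(-3) = -1.125
E[Premium plan] = 0.625·(-5) + 0.375·(-1) = -3.5
Best response: Basic plan (-1.125 is the largest).

Basic plan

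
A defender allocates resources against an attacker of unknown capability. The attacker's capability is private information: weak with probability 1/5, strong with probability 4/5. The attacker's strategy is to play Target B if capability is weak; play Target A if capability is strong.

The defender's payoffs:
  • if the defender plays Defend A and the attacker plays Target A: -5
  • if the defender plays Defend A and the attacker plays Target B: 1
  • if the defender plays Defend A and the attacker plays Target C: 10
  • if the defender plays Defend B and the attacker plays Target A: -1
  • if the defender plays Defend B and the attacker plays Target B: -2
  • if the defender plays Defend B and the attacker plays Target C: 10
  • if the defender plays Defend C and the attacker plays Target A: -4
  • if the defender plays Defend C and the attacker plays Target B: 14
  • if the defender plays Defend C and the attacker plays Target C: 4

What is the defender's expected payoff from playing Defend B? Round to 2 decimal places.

-1.20

E[Defend B] = 1/5·(-2) + 4/5·(-1) = (-2/5) + (-4/5) = -6/5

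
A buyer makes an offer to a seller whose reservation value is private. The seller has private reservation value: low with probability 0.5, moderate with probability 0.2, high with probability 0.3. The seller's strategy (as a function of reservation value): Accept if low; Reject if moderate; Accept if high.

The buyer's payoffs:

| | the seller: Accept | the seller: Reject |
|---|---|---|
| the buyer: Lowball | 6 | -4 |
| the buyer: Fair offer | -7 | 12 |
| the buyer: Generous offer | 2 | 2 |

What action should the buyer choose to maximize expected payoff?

Lowball

E[Lowball] = 0.5·(6) + 0.2·(-4) + 0.3·(6) = 4
E[Fair offer] = 0.5·(-7) + 0.2·(12) + 0.3·(-7) = -3.2
E[Generous offer] = 0.5·(2) + 0.2·(2) + 0.3·(2) = 2
Best response: Lowball (4 is the largest).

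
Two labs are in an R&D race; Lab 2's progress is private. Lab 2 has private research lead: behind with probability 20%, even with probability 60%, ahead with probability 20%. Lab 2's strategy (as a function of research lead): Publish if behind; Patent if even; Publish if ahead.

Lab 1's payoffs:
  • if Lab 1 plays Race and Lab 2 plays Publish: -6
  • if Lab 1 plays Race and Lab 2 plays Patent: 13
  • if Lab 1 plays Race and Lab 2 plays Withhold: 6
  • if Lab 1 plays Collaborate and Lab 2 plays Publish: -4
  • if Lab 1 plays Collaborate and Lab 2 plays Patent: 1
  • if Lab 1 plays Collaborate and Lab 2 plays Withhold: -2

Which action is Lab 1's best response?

Race

E[Race] = 0.2·(-6) + 0.6·(13) + 0.2·(-6) = 5.4
E[Collaborate] = 0.2·(-4) + 0.6·(1) + 0.2·(-4) = -1
Best response: Race (5.4 is the largest).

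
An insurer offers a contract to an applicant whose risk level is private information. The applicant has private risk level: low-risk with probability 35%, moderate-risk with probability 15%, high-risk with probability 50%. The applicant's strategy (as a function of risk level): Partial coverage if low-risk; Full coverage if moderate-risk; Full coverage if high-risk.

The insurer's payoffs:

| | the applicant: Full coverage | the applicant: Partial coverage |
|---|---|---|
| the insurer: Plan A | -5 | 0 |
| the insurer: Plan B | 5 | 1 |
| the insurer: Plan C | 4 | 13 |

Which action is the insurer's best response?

E[Plan A] = 0.35·(0) + 0.15·(-5) + 0.5·(-5) = -3.25
E[Plan B] = 0.35·(1) + 0.15·(5) + 0.5·(5) = 3.6
E[Plan C] = 0.35·(13) + 0.15·(4) + 0.5·(4) = 7.15
Best response: Plan C (7.15 is the largest).

Plan C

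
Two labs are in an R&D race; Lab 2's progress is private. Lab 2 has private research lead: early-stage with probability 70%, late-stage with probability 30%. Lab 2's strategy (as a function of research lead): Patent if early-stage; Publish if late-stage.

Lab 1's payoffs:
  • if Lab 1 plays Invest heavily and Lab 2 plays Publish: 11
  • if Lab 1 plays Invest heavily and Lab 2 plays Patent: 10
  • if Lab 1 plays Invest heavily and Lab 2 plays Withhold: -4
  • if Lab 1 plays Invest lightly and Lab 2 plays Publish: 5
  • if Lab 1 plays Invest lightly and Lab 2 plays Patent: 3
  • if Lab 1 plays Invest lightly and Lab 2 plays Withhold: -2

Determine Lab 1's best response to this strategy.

Invest heavily

E[Invest heavily] = 0.7·(10) + 0.3·(11) = 10.3
E[Invest lightly] = 0.7·(3) + 0.3·(5) = 3.6
Best response: Invest heavily (10.3 is the largest).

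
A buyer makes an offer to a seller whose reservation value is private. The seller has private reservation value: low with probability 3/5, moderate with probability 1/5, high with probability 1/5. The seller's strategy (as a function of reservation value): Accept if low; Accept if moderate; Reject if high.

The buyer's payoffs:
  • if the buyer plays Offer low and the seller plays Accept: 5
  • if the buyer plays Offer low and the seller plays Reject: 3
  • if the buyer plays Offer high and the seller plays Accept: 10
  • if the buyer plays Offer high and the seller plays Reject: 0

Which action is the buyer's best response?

Compute the buyer's expected payoff for each action, taking the expectation over the seller's type.
E[Offer low] = 3/5·(5) + 1/5·(5) + 1/5·(3) = 23/5
E[Offer high] = 3/5·(10) + 1/5·(10) + 1/5·(0) = 8
Best response: Offer high (8 is the largest).

Offer high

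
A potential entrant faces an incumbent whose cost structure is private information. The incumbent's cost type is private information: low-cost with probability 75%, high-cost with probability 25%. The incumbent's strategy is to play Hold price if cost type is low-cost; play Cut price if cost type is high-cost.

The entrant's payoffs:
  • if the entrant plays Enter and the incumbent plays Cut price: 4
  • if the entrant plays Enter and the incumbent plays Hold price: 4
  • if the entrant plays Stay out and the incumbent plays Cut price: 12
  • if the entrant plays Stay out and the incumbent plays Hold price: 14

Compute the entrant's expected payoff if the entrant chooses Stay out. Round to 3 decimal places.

E[Stay out] = 0.75·14 + 0.25·12 = 10.5 + 3 = 13.5

13.500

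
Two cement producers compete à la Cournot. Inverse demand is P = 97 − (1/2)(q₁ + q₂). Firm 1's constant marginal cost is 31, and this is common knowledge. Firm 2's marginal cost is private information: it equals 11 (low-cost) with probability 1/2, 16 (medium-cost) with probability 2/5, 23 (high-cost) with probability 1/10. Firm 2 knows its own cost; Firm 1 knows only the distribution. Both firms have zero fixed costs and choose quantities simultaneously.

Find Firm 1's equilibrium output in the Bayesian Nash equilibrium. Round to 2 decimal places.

Each type of Firm 2 best-responds to q₁; Firm 1 best-responds to the expected q₂ over Firm 2's types.
Firm 2 with cost c maximizes (97 − (1/2)(q₁+q₂) − c)·q₂, giving q₂(c) = (97 − c − (1/2)q₁).
E[c₂] = 1/2·11 + 2/5·16 + 1/10·23 = 14.2
Firm 1's FOC against E[q₂] yields q₁ = (97 − 2·31 + E[c₂])/(3/2) = (97 − 62 + 14.2)/(3/2) = 32.8.

32.80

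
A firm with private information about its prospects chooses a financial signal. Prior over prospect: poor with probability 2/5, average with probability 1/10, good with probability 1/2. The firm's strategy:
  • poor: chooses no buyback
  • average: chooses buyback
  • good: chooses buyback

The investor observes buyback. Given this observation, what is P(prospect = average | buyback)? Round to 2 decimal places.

0.17

P(buyback) = (2/5)·0 + (1/10)·1 + (1/2)·1 = 3/5
P(average | buyback) = ((1/10)·1) / (3/5) = (1/10) / (3/5) = 1/6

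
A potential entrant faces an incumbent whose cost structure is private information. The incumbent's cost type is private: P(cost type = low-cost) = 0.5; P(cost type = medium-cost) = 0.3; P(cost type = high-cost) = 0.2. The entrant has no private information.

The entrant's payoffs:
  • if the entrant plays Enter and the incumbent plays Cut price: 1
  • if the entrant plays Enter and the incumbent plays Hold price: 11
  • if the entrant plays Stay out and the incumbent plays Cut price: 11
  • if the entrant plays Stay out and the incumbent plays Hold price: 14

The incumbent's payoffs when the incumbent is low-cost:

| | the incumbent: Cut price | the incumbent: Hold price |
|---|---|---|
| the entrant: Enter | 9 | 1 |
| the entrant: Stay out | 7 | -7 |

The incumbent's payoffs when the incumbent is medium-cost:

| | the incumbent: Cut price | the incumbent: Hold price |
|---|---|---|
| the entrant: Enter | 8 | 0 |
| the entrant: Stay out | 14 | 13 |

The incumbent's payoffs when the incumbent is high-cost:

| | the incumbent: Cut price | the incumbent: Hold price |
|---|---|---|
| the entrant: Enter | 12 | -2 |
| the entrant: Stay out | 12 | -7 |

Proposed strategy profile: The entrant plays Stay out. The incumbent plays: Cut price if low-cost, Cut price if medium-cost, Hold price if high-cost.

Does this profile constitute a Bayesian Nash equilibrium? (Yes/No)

The entrant plays Stay out: E[Stay out] = 0.5·(11) + 0.3·(11) + 0.2·(14) = 11.6; E[Enter] = 3. Best-responding. ✓
The incumbent (cost type low-cost), facing Stay out: Cut price gives 7, Hold price gives -7. Proposed Cut price is best. ✓
The incumbent (cost type medium-cost), facing Stay out: Cut price gives 14, Hold price gives 13. Proposed Cut price is best. ✓
The incumbent (cost type high-cost), facing Stay out: Cut price gives 12, Hold price gives -7. Proposed Hold price is not best — profitable deviation exists. ✗

No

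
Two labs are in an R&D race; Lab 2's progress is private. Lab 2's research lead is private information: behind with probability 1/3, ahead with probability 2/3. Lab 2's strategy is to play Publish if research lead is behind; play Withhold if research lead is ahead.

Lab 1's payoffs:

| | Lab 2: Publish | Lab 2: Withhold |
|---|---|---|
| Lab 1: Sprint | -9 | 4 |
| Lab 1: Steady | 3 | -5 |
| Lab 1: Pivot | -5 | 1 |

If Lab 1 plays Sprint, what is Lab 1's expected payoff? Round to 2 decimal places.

E[Sprint] = 1/3·(-9) + 2/3·4 = (-3) + 8/3 = -1/3

-0.33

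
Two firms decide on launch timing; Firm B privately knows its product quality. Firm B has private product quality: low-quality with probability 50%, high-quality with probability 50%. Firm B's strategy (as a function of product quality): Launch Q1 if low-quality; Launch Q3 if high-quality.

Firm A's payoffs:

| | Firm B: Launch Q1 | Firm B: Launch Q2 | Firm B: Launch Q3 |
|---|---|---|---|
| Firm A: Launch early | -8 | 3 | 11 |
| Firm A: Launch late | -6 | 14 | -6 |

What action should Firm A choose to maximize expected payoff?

Launch early

E[Launch early] = 0.5·(-8) + 0.5·(11) = 1.5
E[Launch late] = 0.5·(-6) + 0.5·(-6) = -6
Best response: Launch early (1.5 is the largest).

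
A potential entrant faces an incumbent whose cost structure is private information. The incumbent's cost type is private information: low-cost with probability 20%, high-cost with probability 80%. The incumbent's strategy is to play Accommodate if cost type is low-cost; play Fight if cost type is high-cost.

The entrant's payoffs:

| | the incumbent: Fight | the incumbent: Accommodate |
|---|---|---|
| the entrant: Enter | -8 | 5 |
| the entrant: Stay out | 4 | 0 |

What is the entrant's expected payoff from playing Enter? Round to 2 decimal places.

E[Enter] = 0.2·5 + 0.8·(-8) = 1 + (-6.4) = -5.4

-5.40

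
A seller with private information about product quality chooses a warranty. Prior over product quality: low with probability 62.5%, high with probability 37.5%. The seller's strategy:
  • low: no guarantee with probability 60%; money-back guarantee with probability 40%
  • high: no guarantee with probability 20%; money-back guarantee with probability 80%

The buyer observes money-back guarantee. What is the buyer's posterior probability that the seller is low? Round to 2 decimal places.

0.45

P(money-back guarantee) = 0.625·0.4 + 0.375·0.8 = 0.55
P(low | money-back guarantee) = (0.625·0.4) / 0.55 = 0.25 / 0.55 = 0.454545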